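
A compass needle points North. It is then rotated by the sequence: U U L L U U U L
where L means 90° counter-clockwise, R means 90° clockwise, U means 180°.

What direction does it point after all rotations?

Start: North
  U (U-turn (180°)) -> South
  U (U-turn (180°)) -> North
  L (left (90° counter-clockwise)) -> West
  L (left (90° counter-clockwise)) -> South
  U (U-turn (180°)) -> North
  U (U-turn (180°)) -> South
  U (U-turn (180°)) -> North
  L (left (90° counter-clockwise)) -> West
Final: West

Answer: Final heading: West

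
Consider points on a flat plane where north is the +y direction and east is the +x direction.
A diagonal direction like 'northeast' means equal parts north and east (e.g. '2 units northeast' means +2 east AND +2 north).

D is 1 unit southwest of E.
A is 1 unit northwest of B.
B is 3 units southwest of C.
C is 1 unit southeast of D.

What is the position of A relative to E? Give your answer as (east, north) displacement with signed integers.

Answer: A is at (east=-4, north=-4) relative to E.

Derivation:
Place E at the origin (east=0, north=0).
  D is 1 unit southwest of E: delta (east=-1, north=-1); D at (east=-1, north=-1).
  C is 1 unit southeast of D: delta (east=+1, north=-1); C at (east=0, north=-2).
  B is 3 units southwest of C: delta (east=-3, north=-3); B at (east=-3, north=-5).
  A is 1 unit northwest of B: delta (east=-1, north=+1); A at (east=-4, north=-4).
Therefore A relative to E: (east=-4, north=-4).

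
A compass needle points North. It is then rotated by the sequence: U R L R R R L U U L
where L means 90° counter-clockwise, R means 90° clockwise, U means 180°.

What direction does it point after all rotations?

Answer: Final heading: West

Derivation:
Start: North
  U (U-turn (180°)) -> South
  R (right (90° clockwise)) -> West
  L (left (90° counter-clockwise)) -> South
  R (right (90° clockwise)) -> West
  R (right (90° clockwise)) -> North
  R (right (90° clockwise)) -> East
  L (left (90° counter-clockwise)) -> North
  U (U-turn (180°)) -> South
  U (U-turn (180°)) -> North
  L (left (90° counter-clockwise)) -> West
Final: West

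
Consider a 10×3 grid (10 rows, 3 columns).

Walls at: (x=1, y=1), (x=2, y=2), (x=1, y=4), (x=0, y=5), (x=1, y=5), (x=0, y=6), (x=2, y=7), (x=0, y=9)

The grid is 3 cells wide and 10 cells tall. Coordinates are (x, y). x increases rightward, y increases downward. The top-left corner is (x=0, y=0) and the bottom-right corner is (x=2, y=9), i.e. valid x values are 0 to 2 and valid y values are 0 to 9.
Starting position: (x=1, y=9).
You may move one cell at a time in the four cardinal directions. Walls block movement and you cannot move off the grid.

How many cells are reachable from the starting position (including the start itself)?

BFS flood-fill from (x=1, y=9):
  Distance 0: (x=1, y=9)
  Distance 1: (x=1, y=8), (x=2, y=9)
  Distance 2: (x=1, y=7), (x=0, y=8), (x=2, y=8)
  Distance 3: (x=1, y=6), (x=0, y=7)
  Distance 4: (x=2, y=6)
  Distance 5: (x=2, y=5)
  Distance 6: (x=2, y=4)
  Distance 7: (x=2, y=3)
  Distance 8: (x=1, y=3)
  Distance 9: (x=1, y=2), (x=0, y=3)
  Distance 10: (x=0, y=2), (x=0, y=4)
  Distance 11: (x=0, y=1)
  Distance 12: (x=0, y=0)
  Distance 13: (x=1, y=0)
  Distance 14: (x=2, y=0)
  Distance 15: (x=2, y=1)
Total reachable: 22 (grid has 22 open cells total)

Answer: Reachable cells: 22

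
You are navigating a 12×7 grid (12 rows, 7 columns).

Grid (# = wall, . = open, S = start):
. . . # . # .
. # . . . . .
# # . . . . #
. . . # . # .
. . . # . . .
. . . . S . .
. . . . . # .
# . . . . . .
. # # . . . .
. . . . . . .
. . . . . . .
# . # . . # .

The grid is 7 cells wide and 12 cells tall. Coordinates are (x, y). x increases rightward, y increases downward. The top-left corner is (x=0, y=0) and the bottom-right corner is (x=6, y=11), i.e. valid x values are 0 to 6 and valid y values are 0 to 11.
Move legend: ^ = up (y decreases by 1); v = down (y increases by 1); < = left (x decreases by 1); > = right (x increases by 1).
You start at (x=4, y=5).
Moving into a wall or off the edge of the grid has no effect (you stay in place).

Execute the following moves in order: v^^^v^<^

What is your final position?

Start: (x=4, y=5)
  v (down): (x=4, y=5) -> (x=4, y=6)
  ^ (up): (x=4, y=6) -> (x=4, y=5)
  ^ (up): (x=4, y=5) -> (x=4, y=4)
  ^ (up): (x=4, y=4) -> (x=4, y=3)
  v (down): (x=4, y=3) -> (x=4, y=4)
  ^ (up): (x=4, y=4) -> (x=4, y=3)
  < (left): blocked, stay at (x=4, y=3)
  ^ (up): (x=4, y=3) -> (x=4, y=2)
Final: (x=4, y=2)

Answer: Final position: (x=4, y=2)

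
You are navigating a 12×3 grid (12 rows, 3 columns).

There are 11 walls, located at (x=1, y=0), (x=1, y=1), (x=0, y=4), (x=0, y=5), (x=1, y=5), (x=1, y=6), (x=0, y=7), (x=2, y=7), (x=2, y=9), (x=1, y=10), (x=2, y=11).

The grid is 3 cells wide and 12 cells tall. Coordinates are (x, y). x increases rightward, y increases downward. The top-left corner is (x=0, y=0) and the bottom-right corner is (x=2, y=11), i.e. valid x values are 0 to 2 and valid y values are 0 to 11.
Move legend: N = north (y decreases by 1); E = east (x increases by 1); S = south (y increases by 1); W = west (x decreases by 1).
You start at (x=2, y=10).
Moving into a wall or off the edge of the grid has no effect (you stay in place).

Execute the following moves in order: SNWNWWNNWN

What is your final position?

Answer: Final position: (x=2, y=10)

Derivation:
Start: (x=2, y=10)
  S (south): blocked, stay at (x=2, y=10)
  N (north): blocked, stay at (x=2, y=10)
  W (west): blocked, stay at (x=2, y=10)
  N (north): blocked, stay at (x=2, y=10)
  W (west): blocked, stay at (x=2, y=10)
  W (west): blocked, stay at (x=2, y=10)
  N (north): blocked, stay at (x=2, y=10)
  N (north): blocked, stay at (x=2, y=10)
  W (west): blocked, stay at (x=2, y=10)
  N (north): blocked, stay at (x=2, y=10)
Final: (x=2, y=10)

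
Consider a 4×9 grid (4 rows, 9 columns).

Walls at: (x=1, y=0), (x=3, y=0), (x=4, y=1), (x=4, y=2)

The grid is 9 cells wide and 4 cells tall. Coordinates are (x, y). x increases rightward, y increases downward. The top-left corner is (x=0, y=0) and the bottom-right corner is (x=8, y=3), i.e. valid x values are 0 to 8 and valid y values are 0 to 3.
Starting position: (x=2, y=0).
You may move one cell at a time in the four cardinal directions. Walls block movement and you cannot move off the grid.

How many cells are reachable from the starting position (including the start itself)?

BFS flood-fill from (x=2, y=0):
  Distance 0: (x=2, y=0)
  Distance 1: (x=2, y=1)
  Distance 2: (x=1, y=1), (x=3, y=1), (x=2, y=2)
  Distance 3: (x=0, y=1), (x=1, y=2), (x=3, y=2), (x=2, y=3)
  Distance 4: (x=0, y=0), (x=0, y=2), (x=1, y=3), (x=3, y=3)
  Distance 5: (x=0, y=3), (x=4, y=3)
  Distance 6: (x=5, y=3)
  Distance 7: (x=5, y=2), (x=6, y=3)
  Distance 8: (x=5, y=1), (x=6, y=2), (x=7, y=3)
  Distance 9: (x=5, y=0), (x=6, y=1), (x=7, y=2), (x=8, y=3)
  Distance 10: (x=4, y=0), (x=6, y=0), (x=7, y=1), (x=8, y=2)
  Distance 11: (x=7, y=0), (x=8, y=1)
  Distance 12: (x=8, y=0)
Total reachable: 32 (grid has 32 open cells total)

Answer: Reachable cells: 32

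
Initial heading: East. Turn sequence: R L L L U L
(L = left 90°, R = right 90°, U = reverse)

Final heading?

Answer: Final heading: North

Derivation:
Start: East
  R (right (90° clockwise)) -> South
  L (left (90° counter-clockwise)) -> East
  L (left (90° counter-clockwise)) -> North
  L (left (90° counter-clockwise)) -> West
  U (U-turn (180°)) -> East
  L (left (90° counter-clockwise)) -> North
Final: North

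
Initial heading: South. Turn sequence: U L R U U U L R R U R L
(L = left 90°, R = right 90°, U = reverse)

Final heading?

Answer: Final heading: East

Derivation:
Start: South
  U (U-turn (180°)) -> North
  L (left (90° counter-clockwise)) -> West
  R (right (90° clockwise)) -> North
  U (U-turn (180°)) -> South
  U (U-turn (180°)) -> North
  U (U-turn (180°)) -> South
  L (left (90° counter-clockwise)) -> East
  R (right (90° clockwise)) -> South
  R (right (90° clockwise)) -> West
  U (U-turn (180°)) -> East
  R (right (90° clockwise)) -> South
  L (left (90° counter-clockwise)) -> East
Final: East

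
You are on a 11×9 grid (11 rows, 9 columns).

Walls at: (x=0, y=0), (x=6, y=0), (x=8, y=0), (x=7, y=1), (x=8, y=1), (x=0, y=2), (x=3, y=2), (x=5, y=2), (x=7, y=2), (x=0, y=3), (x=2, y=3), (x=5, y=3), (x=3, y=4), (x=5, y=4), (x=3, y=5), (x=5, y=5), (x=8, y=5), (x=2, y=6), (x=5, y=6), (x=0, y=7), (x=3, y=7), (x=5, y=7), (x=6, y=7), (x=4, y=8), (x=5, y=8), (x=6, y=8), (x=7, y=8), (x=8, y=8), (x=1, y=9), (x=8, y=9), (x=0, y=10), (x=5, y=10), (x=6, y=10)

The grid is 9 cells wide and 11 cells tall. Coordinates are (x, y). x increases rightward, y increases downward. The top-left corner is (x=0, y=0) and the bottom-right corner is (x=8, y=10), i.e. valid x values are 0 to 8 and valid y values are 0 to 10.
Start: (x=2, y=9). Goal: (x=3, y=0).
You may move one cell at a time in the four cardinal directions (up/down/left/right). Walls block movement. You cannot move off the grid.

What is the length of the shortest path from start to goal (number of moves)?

BFS from (x=2, y=9) until reaching (x=3, y=0):
  Distance 0: (x=2, y=9)
  Distance 1: (x=2, y=8), (x=3, y=9), (x=2, y=10)
  Distance 2: (x=2, y=7), (x=1, y=8), (x=3, y=8), (x=4, y=9), (x=1, y=10), (x=3, y=10)
  Distance 3: (x=1, y=7), (x=0, y=8), (x=5, y=9), (x=4, y=10)
  Distance 4: (x=1, y=6), (x=0, y=9), (x=6, y=9)
  Distance 5: (x=1, y=5), (x=0, y=6), (x=7, y=9)
  Distance 6: (x=1, y=4), (x=0, y=5), (x=2, y=5), (x=7, y=10)
  Distance 7: (x=1, y=3), (x=0, y=4), (x=2, y=4), (x=8, y=10)
  Distance 8: (x=1, y=2)
  Distance 9: (x=1, y=1), (x=2, y=2)
  Distance 10: (x=1, y=0), (x=0, y=1), (x=2, y=1)
  Distance 11: (x=2, y=0), (x=3, y=1)
  Distance 12: (x=3, y=0), (x=4, y=1)  <- goal reached here
One shortest path (12 moves): (x=2, y=9) -> (x=2, y=8) -> (x=1, y=8) -> (x=1, y=7) -> (x=1, y=6) -> (x=1, y=5) -> (x=1, y=4) -> (x=1, y=3) -> (x=1, y=2) -> (x=2, y=2) -> (x=2, y=1) -> (x=3, y=1) -> (x=3, y=0)

Answer: Shortest path length: 12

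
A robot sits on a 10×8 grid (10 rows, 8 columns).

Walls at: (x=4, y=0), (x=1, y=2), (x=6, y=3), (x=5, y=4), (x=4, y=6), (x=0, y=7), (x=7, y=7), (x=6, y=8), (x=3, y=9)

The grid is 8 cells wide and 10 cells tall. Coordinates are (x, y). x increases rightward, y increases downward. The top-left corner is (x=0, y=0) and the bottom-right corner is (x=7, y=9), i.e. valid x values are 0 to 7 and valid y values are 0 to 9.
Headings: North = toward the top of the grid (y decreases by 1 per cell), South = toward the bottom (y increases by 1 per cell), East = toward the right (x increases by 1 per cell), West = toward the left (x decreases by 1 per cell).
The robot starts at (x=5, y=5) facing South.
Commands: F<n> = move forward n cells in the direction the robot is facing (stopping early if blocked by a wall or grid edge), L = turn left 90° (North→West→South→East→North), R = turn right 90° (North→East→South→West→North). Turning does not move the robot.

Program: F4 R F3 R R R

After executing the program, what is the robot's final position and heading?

Answer: Final position: (x=4, y=9), facing South

Derivation:
Start: (x=5, y=5), facing South
  F4: move forward 4, now at (x=5, y=9)
  R: turn right, now facing West
  F3: move forward 1/3 (blocked), now at (x=4, y=9)
  R: turn right, now facing North
  R: turn right, now facing East
  R: turn right, now facing South
Final: (x=4, y=9), facing South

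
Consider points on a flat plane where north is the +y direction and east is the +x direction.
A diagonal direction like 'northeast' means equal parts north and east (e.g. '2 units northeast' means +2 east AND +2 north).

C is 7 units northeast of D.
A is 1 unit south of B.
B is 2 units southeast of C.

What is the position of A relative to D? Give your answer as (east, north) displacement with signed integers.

Answer: A is at (east=9, north=4) relative to D.

Derivation:
Place D at the origin (east=0, north=0).
  C is 7 units northeast of D: delta (east=+7, north=+7); C at (east=7, north=7).
  B is 2 units southeast of C: delta (east=+2, north=-2); B at (east=9, north=5).
  A is 1 unit south of B: delta (east=+0, north=-1); A at (east=9, north=4).
Therefore A relative to D: (east=9, north=4).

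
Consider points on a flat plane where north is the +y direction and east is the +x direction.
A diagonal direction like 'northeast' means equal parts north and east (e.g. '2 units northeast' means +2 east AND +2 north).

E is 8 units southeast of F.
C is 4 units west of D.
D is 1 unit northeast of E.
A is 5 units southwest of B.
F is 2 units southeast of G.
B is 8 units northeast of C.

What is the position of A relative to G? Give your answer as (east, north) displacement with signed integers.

Place G at the origin (east=0, north=0).
  F is 2 units southeast of G: delta (east=+2, north=-2); F at (east=2, north=-2).
  E is 8 units southeast of F: delta (east=+8, north=-8); E at (east=10, north=-10).
  D is 1 unit northeast of E: delta (east=+1, north=+1); D at (east=11, north=-9).
  C is 4 units west of D: delta (east=-4, north=+0); C at (east=7, north=-9).
  B is 8 units northeast of C: delta (east=+8, north=+8); B at (east=15, north=-1).
  A is 5 units southwest of B: delta (east=-5, north=-5); A at (east=10, north=-6).
Therefore A relative to G: (east=10, north=-6).

Answer: A is at (east=10, north=-6) relative to G.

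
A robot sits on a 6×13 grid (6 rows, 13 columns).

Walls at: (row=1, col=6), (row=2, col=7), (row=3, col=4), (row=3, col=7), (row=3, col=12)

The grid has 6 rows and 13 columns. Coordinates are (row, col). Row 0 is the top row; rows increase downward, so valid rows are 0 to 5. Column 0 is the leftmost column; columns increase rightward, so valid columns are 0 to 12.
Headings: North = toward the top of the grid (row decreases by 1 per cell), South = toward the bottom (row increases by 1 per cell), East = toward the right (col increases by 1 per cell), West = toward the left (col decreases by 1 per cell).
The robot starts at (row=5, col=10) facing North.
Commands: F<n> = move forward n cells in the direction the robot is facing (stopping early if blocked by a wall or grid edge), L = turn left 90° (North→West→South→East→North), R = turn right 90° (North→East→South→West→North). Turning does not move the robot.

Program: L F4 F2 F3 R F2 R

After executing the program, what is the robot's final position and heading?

Answer: Final position: (row=3, col=1), facing East

Derivation:
Start: (row=5, col=10), facing North
  L: turn left, now facing West
  F4: move forward 4, now at (row=5, col=6)
  F2: move forward 2, now at (row=5, col=4)
  F3: move forward 3, now at (row=5, col=1)
  R: turn right, now facing North
  F2: move forward 2, now at (row=3, col=1)
  R: turn right, now facing East
Final: (row=3, col=1), facing East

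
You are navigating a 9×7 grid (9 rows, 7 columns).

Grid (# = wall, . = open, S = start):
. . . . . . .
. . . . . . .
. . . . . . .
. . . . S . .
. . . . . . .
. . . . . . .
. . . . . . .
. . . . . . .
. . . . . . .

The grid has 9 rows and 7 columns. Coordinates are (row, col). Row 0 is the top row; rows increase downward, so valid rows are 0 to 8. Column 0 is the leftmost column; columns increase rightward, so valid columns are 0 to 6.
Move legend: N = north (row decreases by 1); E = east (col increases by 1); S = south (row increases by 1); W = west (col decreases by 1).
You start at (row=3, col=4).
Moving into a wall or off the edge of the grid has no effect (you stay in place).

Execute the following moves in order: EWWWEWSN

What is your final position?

Answer: Final position: (row=3, col=2)

Derivation:
Start: (row=3, col=4)
  E (east): (row=3, col=4) -> (row=3, col=5)
  W (west): (row=3, col=5) -> (row=3, col=4)
  W (west): (row=3, col=4) -> (row=3, col=3)
  W (west): (row=3, col=3) -> (row=3, col=2)
  E (east): (row=3, col=2) -> (row=3, col=3)
  W (west): (row=3, col=3) -> (row=3, col=2)
  S (south): (row=3, col=2) -> (row=4, col=2)
  N (north): (row=4, col=2) -> (row=3, col=2)
Final: (row=3, col=2)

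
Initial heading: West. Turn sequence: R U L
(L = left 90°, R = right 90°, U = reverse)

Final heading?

Start: West
  R (right (90° clockwise)) -> North
  U (U-turn (180°)) -> South
  L (left (90° counter-clockwise)) -> East
Final: East

Answer: Final heading: East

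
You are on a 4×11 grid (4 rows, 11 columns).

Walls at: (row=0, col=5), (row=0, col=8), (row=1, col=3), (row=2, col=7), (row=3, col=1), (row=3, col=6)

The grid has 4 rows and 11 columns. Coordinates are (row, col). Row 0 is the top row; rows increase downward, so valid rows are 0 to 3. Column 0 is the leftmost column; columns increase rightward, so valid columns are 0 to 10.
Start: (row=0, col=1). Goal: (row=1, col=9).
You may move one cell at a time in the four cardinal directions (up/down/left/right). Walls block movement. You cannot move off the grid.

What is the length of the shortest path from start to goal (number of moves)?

Answer: Shortest path length: 9

Derivation:
BFS from (row=0, col=1) until reaching (row=1, col=9):
  Distance 0: (row=0, col=1)
  Distance 1: (row=0, col=0), (row=0, col=2), (row=1, col=1)
  Distance 2: (row=0, col=3), (row=1, col=0), (row=1, col=2), (row=2, col=1)
  Distance 3: (row=0, col=4), (row=2, col=0), (row=2, col=2)
  Distance 4: (row=1, col=4), (row=2, col=3), (row=3, col=0), (row=3, col=2)
  Distance 5: (row=1, col=5), (row=2, col=4), (row=3, col=3)
  Distance 6: (row=1, col=6), (row=2, col=5), (row=3, col=4)
  Distance 7: (row=0, col=6), (row=1, col=7), (row=2, col=6), (row=3, col=5)
  Distance 8: (row=0, col=7), (row=1, col=8)
  Distance 9: (row=1, col=9), (row=2, col=8)  <- goal reached here
One shortest path (9 moves): (row=0, col=1) -> (row=0, col=2) -> (row=0, col=3) -> (row=0, col=4) -> (row=1, col=4) -> (row=1, col=5) -> (row=1, col=6) -> (row=1, col=7) -> (row=1, col=8) -> (row=1, col=9)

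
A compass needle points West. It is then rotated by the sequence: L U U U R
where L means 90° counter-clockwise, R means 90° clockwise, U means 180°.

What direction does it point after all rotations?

Start: West
  L (left (90° counter-clockwise)) -> South
  U (U-turn (180°)) -> North
  U (U-turn (180°)) -> South
  U (U-turn (180°)) -> North
  R (right (90° clockwise)) -> East
Final: East

Answer: Final heading: East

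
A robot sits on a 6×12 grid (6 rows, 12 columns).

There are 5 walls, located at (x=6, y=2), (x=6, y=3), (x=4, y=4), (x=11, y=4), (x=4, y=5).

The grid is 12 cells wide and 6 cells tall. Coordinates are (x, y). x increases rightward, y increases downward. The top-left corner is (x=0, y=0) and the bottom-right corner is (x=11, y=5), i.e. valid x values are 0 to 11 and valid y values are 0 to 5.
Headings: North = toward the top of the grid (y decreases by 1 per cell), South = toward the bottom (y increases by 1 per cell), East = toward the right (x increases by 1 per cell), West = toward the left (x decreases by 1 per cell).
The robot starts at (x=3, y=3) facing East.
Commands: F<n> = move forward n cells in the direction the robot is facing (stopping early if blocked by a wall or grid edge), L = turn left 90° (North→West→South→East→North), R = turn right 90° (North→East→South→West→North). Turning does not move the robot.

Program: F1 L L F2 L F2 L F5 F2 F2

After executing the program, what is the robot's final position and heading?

Start: (x=3, y=3), facing East
  F1: move forward 1, now at (x=4, y=3)
  L: turn left, now facing North
  L: turn left, now facing West
  F2: move forward 2, now at (x=2, y=3)
  L: turn left, now facing South
  F2: move forward 2, now at (x=2, y=5)
  L: turn left, now facing East
  F5: move forward 1/5 (blocked), now at (x=3, y=5)
  F2: move forward 0/2 (blocked), now at (x=3, y=5)
  F2: move forward 0/2 (blocked), now at (x=3, y=5)
Final: (x=3, y=5), facing East

Answer: Final position: (x=3, y=5), facing East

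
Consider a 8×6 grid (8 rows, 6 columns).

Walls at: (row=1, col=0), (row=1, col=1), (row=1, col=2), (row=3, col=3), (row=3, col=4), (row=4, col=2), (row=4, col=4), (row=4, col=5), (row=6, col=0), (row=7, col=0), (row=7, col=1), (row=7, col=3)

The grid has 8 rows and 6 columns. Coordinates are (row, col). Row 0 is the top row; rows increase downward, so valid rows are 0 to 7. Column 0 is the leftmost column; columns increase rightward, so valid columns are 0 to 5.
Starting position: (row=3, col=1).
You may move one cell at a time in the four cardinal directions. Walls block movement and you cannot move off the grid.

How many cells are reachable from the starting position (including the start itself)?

BFS flood-fill from (row=3, col=1):
  Distance 0: (row=3, col=1)
  Distance 1: (row=2, col=1), (row=3, col=0), (row=3, col=2), (row=4, col=1)
  Distance 2: (row=2, col=0), (row=2, col=2), (row=4, col=0), (row=5, col=1)
  Distance 3: (row=2, col=3), (row=5, col=0), (row=5, col=2), (row=6, col=1)
  Distance 4: (row=1, col=3), (row=2, col=4), (row=5, col=3), (row=6, col=2)
  Distance 5: (row=0, col=3), (row=1, col=4), (row=2, col=5), (row=4, col=3), (row=5, col=4), (row=6, col=3), (row=7, col=2)
  Distance 6: (row=0, col=2), (row=0, col=4), (row=1, col=5), (row=3, col=5), (row=5, col=5), (row=6, col=4)
  Distance 7: (row=0, col=1), (row=0, col=5), (row=6, col=5), (row=7, col=4)
  Distance 8: (row=0, col=0), (row=7, col=5)
Total reachable: 36 (grid has 36 open cells total)

Answer: Reachable cells: 36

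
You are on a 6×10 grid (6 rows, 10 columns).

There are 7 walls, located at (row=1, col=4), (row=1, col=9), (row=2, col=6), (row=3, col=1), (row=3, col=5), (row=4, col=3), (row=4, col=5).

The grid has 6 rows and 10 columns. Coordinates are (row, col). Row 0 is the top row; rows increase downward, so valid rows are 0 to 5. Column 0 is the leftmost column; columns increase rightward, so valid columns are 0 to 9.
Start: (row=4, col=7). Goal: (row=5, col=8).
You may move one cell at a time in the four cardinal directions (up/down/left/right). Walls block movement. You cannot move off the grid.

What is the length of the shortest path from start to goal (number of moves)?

BFS from (row=4, col=7) until reaching (row=5, col=8):
  Distance 0: (row=4, col=7)
  Distance 1: (row=3, col=7), (row=4, col=6), (row=4, col=8), (row=5, col=7)
  Distance 2: (row=2, col=7), (row=3, col=6), (row=3, col=8), (row=4, col=9), (row=5, col=6), (row=5, col=8)  <- goal reached here
One shortest path (2 moves): (row=4, col=7) -> (row=4, col=8) -> (row=5, col=8)

Answer: Shortest path length: 2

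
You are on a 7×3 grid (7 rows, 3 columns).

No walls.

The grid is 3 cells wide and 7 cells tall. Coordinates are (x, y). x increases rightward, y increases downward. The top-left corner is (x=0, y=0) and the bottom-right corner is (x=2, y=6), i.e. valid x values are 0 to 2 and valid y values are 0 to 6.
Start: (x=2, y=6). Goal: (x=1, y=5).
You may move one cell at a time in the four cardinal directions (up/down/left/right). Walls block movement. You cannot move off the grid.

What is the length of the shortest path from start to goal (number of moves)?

BFS from (x=2, y=6) until reaching (x=1, y=5):
  Distance 0: (x=2, y=6)
  Distance 1: (x=2, y=5), (x=1, y=6)
  Distance 2: (x=2, y=4), (x=1, y=5), (x=0, y=6)  <- goal reached here
One shortest path (2 moves): (x=2, y=6) -> (x=1, y=6) -> (x=1, y=5)

Answer: Shortest path length: 2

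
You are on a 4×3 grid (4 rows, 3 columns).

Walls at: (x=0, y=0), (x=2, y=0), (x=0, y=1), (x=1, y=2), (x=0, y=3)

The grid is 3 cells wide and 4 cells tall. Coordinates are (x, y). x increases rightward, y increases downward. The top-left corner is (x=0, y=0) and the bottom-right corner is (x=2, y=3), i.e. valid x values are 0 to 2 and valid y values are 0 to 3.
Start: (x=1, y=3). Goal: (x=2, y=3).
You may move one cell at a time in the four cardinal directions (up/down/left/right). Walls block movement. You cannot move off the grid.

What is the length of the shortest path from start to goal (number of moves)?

Answer: Shortest path length: 1

Derivation:
BFS from (x=1, y=3) until reaching (x=2, y=3):
  Distance 0: (x=1, y=3)
  Distance 1: (x=2, y=3)  <- goal reached here
One shortest path (1 moves): (x=1, y=3) -> (x=2, y=3)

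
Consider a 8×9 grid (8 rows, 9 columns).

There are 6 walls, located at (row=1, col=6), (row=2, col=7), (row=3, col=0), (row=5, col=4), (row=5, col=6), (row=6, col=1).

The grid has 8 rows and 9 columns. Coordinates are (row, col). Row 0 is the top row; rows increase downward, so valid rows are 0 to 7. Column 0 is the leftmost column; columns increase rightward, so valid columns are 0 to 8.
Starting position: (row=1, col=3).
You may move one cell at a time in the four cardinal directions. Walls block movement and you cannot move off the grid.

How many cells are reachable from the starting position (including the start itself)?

Answer: Reachable cells: 66

Derivation:
BFS flood-fill from (row=1, col=3):
  Distance 0: (row=1, col=3)
  Distance 1: (row=0, col=3), (row=1, col=2), (row=1, col=4), (row=2, col=3)
  Distance 2: (row=0, col=2), (row=0, col=4), (row=1, col=1), (row=1, col=5), (row=2, col=2), (row=2, col=4), (row=3, col=3)
  Distance 3: (row=0, col=1), (row=0, col=5), (row=1, col=0), (row=2, col=1), (row=2, col=5), (row=3, col=2), (row=3, col=4), (row=4, col=3)
  Distance 4: (row=0, col=0), (row=0, col=6), (row=2, col=0), (row=2, col=6), (row=3, col=1), (row=3, col=5), (row=4, col=2), (row=4, col=4), (row=5, col=3)
  Distance 5: (row=0, col=7), (row=3, col=6), (row=4, col=1), (row=4, col=5), (row=5, col=2), (row=6, col=3)
  Distance 6: (row=0, col=8), (row=1, col=7), (row=3, col=7), (row=4, col=0), (row=4, col=6), (row=5, col=1), (row=5, col=5), (row=6, col=2), (row=6, col=4), (row=7, col=3)
  Distance 7: (row=1, col=8), (row=3, col=8), (row=4, col=7), (row=5, col=0), (row=6, col=5), (row=7, col=2), (row=7, col=4)
  Distance 8: (row=2, col=8), (row=4, col=8), (row=5, col=7), (row=6, col=0), (row=6, col=6), (row=7, col=1), (row=7, col=5)
  Distance 9: (row=5, col=8), (row=6, col=7), (row=7, col=0), (row=7, col=6)
  Distance 10: (row=6, col=8), (row=7, col=7)
  Distance 11: (row=7, col=8)
Total reachable: 66 (grid has 66 open cells total)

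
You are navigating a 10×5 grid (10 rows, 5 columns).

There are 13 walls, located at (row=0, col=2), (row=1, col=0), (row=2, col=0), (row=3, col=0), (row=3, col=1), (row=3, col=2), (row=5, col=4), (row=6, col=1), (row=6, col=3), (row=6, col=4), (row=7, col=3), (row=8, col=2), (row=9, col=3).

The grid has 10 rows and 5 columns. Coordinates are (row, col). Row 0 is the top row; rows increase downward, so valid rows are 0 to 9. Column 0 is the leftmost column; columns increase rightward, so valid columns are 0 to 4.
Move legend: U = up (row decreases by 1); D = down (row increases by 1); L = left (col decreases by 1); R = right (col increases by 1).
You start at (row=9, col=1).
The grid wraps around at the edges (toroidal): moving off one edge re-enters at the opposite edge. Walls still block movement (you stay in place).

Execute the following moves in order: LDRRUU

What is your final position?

Start: (row=9, col=1)
  L (left): (row=9, col=1) -> (row=9, col=0)
  D (down): (row=9, col=0) -> (row=0, col=0)
  R (right): (row=0, col=0) -> (row=0, col=1)
  R (right): blocked, stay at (row=0, col=1)
  U (up): (row=0, col=1) -> (row=9, col=1)
  U (up): (row=9, col=1) -> (row=8, col=1)
Final: (row=8, col=1)

Answer: Final position: (row=8, col=1)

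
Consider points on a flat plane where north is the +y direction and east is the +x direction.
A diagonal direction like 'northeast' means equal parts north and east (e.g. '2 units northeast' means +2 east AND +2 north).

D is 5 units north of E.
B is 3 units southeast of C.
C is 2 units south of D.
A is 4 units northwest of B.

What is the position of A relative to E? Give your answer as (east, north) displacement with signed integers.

Place E at the origin (east=0, north=0).
  D is 5 units north of E: delta (east=+0, north=+5); D at (east=0, north=5).
  C is 2 units south of D: delta (east=+0, north=-2); C at (east=0, north=3).
  B is 3 units southeast of C: delta (east=+3, north=-3); B at (east=3, north=0).
  A is 4 units northwest of B: delta (east=-4, north=+4); A at (east=-1, north=4).
Therefore A relative to E: (east=-1, north=4).

Answer: A is at (east=-1, north=4) relative to E.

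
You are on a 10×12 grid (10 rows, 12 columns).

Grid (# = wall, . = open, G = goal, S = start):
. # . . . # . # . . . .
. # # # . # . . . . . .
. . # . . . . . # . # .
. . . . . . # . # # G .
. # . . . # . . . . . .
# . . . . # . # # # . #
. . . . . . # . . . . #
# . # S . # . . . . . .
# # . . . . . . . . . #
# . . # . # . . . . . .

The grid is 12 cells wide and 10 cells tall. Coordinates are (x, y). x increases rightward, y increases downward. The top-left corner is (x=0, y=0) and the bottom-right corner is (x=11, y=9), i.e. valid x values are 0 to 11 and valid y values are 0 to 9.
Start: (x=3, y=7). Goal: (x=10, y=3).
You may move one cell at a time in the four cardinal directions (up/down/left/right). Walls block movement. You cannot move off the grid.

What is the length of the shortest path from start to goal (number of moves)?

Answer: Shortest path length: 13

Derivation:
BFS from (x=3, y=7) until reaching (x=10, y=3):
  Distance 0: (x=3, y=7)
  Distance 1: (x=3, y=6), (x=4, y=7), (x=3, y=8)
  Distance 2: (x=3, y=5), (x=2, y=6), (x=4, y=6), (x=2, y=8), (x=4, y=8)
  Distance 3: (x=3, y=4), (x=2, y=5), (x=4, y=5), (x=1, y=6), (x=5, y=6), (x=5, y=8), (x=2, y=9), (x=4, y=9)
  Distance 4: (x=3, y=3), (x=2, y=4), (x=4, y=4), (x=1, y=5), (x=0, y=6), (x=1, y=7), (x=6, y=8), (x=1, y=9)
  Distance 5: (x=3, y=2), (x=2, y=3), (x=4, y=3), (x=6, y=7), (x=7, y=8), (x=6, y=9)
  Distance 6: (x=4, y=2), (x=1, y=3), (x=5, y=3), (x=7, y=7), (x=8, y=8), (x=7, y=9)
  Distance 7: (x=4, y=1), (x=1, y=2), (x=5, y=2), (x=0, y=3), (x=7, y=6), (x=8, y=7), (x=9, y=8), (x=8, y=9)
  Distance 8: (x=4, y=0), (x=0, y=2), (x=6, y=2), (x=0, y=4), (x=8, y=6), (x=9, y=7), (x=10, y=8), (x=9, y=9)
  Distance 9: (x=3, y=0), (x=0, y=1), (x=6, y=1), (x=7, y=2), (x=9, y=6), (x=10, y=7), (x=10, y=9)
  Distance 10: (x=0, y=0), (x=2, y=0), (x=6, y=0), (x=7, y=1), (x=7, y=3), (x=10, y=6), (x=11, y=7), (x=11, y=9)
  Distance 11: (x=8, y=1), (x=7, y=4), (x=10, y=5)
  Distance 12: (x=8, y=0), (x=9, y=1), (x=6, y=4), (x=8, y=4), (x=10, y=4)
  Distance 13: (x=9, y=0), (x=10, y=1), (x=9, y=2), (x=10, y=3), (x=9, y=4), (x=11, y=4), (x=6, y=5)  <- goal reached here
One shortest path (13 moves): (x=3, y=7) -> (x=4, y=7) -> (x=4, y=8) -> (x=5, y=8) -> (x=6, y=8) -> (x=7, y=8) -> (x=8, y=8) -> (x=9, y=8) -> (x=10, y=8) -> (x=10, y=7) -> (x=10, y=6) -> (x=10, y=5) -> (x=10, y=4) -> (x=10, y=3)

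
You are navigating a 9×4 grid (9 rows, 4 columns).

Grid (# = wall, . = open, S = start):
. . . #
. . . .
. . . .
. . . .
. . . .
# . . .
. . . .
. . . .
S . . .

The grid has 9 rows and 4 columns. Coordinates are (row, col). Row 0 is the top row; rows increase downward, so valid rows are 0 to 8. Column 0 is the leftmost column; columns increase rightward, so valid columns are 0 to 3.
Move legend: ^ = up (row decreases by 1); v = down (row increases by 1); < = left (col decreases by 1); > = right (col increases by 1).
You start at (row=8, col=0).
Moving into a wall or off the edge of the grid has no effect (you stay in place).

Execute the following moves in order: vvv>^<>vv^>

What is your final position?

Start: (row=8, col=0)
  [×3]v (down): blocked, stay at (row=8, col=0)
  > (right): (row=8, col=0) -> (row=8, col=1)
  ^ (up): (row=8, col=1) -> (row=7, col=1)
  < (left): (row=7, col=1) -> (row=7, col=0)
  > (right): (row=7, col=0) -> (row=7, col=1)
  v (down): (row=7, col=1) -> (row=8, col=1)
  v (down): blocked, stay at (row=8, col=1)
  ^ (up): (row=8, col=1) -> (row=7, col=1)
  > (right): (row=7, col=1) -> (row=7, col=2)
Final: (row=7, col=2)

Answer: Final position: (row=7, col=2)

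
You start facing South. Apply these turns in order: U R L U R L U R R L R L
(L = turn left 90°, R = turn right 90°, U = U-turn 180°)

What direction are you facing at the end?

Answer: Final heading: East

Derivation:
Start: South
  U (U-turn (180°)) -> North
  R (right (90° clockwise)) -> East
  L (left (90° counter-clockwise)) -> North
  U (U-turn (180°)) -> South
  R (right (90° clockwise)) -> West
  L (left (90° counter-clockwise)) -> South
  U (U-turn (180°)) -> North
  R (right (90° clockwise)) -> East
  R (right (90° clockwise)) -> South
  L (left (90° counter-clockwise)) -> East
  R (right (90° clockwise)) -> South
  L (left (90° counter-clockwise)) -> East
Final: East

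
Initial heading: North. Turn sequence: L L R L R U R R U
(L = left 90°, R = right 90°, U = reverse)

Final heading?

Start: North
  L (left (90° counter-clockwise)) -> West
  L (left (90° counter-clockwise)) -> South
  R (right (90° clockwise)) -> West
  L (left (90° counter-clockwise)) -> South
  R (right (90° clockwise)) -> West
  U (U-turn (180°)) -> East
  R (right (90° clockwise)) -> South
  R (right (90° clockwise)) -> West
  U (U-turn (180°)) -> East
Final: East

Answer: Final heading: East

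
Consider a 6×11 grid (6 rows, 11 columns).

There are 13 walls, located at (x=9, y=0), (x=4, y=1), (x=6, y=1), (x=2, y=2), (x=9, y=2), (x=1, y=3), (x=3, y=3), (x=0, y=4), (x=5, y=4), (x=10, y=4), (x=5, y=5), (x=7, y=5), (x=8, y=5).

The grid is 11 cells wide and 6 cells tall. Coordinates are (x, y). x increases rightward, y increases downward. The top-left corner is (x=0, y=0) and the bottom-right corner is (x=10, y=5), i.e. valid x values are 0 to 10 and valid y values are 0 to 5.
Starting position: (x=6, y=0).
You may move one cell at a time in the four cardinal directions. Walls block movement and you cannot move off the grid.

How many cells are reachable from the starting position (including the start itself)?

BFS flood-fill from (x=6, y=0):
  Distance 0: (x=6, y=0)
  Distance 1: (x=5, y=0), (x=7, y=0)
  Distance 2: (x=4, y=0), (x=8, y=0), (x=5, y=1), (x=7, y=1)
  Distance 3: (x=3, y=0), (x=8, y=1), (x=5, y=2), (x=7, y=2)
  Distance 4: (x=2, y=0), (x=3, y=1), (x=9, y=1), (x=4, y=2), (x=6, y=2), (x=8, y=2), (x=5, y=3), (x=7, y=3)
  Distance 5: (x=1, y=0), (x=2, y=1), (x=10, y=1), (x=3, y=2), (x=4, y=3), (x=6, y=3), (x=8, y=3), (x=7, y=4)
  Distance 6: (x=0, y=0), (x=10, y=0), (x=1, y=1), (x=10, y=2), (x=9, y=3), (x=4, y=4), (x=6, y=4), (x=8, y=4)
  Distance 7: (x=0, y=1), (x=1, y=2), (x=10, y=3), (x=3, y=4), (x=9, y=4), (x=4, y=5), (x=6, y=5)
  Distance 8: (x=0, y=2), (x=2, y=4), (x=3, y=5), (x=9, y=5)
  Distance 9: (x=0, y=3), (x=2, y=3), (x=1, y=4), (x=2, y=5), (x=10, y=5)
  Distance 10: (x=1, y=5)
  Distance 11: (x=0, y=5)
Total reachable: 53 (grid has 53 open cells total)

Answer: Reachable cells: 53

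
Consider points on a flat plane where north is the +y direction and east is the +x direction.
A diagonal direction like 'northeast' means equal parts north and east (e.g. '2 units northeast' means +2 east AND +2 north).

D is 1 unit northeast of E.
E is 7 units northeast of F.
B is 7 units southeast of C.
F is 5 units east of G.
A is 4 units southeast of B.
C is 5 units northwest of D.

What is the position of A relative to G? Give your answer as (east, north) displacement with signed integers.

Place G at the origin (east=0, north=0).
  F is 5 units east of G: delta (east=+5, north=+0); F at (east=5, north=0).
  E is 7 units northeast of F: delta (east=+7, north=+7); E at (east=12, north=7).
  D is 1 unit northeast of E: delta (east=+1, north=+1); D at (east=13, north=8).
  C is 5 units northwest of D: delta (east=-5, north=+5); C at (east=8, north=13).
  B is 7 units southeast of C: delta (east=+7, north=-7); B at (east=15, north=6).
  A is 4 units southeast of B: delta (east=+4, north=-4); A at (east=19, north=2).
Therefore A relative to G: (east=19, north=2).

Answer: A is at (east=19, north=2) relative to G.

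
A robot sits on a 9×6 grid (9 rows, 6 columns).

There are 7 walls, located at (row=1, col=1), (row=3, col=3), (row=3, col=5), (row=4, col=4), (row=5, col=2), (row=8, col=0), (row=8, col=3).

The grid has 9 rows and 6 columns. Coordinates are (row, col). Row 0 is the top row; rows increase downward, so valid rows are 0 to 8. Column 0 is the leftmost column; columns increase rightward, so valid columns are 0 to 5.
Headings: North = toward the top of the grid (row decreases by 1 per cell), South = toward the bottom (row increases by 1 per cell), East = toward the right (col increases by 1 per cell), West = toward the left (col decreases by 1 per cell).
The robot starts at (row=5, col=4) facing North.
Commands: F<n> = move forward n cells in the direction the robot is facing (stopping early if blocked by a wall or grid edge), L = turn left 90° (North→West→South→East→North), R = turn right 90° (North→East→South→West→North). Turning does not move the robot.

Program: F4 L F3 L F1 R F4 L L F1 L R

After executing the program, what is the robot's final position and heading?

Start: (row=5, col=4), facing North
  F4: move forward 0/4 (blocked), now at (row=5, col=4)
  L: turn left, now facing West
  F3: move forward 1/3 (blocked), now at (row=5, col=3)
  L: turn left, now facing South
  F1: move forward 1, now at (row=6, col=3)
  R: turn right, now facing West
  F4: move forward 3/4 (blocked), now at (row=6, col=0)
  L: turn left, now facing South
  L: turn left, now facing East
  F1: move forward 1, now at (row=6, col=1)
  L: turn left, now facing North
  R: turn right, now facing East
Final: (row=6, col=1), facing East

Answer: Final position: (row=6, col=1), facing East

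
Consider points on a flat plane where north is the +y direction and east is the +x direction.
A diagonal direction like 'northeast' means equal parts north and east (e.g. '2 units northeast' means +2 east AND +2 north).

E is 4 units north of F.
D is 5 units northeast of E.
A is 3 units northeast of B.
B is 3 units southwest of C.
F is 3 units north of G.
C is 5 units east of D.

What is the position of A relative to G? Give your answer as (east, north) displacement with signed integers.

Place G at the origin (east=0, north=0).
  F is 3 units north of G: delta (east=+0, north=+3); F at (east=0, north=3).
  E is 4 units north of F: delta (east=+0, north=+4); E at (east=0, north=7).
  D is 5 units northeast of E: delta (east=+5, north=+5); D at (east=5, north=12).
  C is 5 units east of D: delta (east=+5, north=+0); C at (east=10, north=12).
  B is 3 units southwest of C: delta (east=-3, north=-3); B at (east=7, north=9).
  A is 3 units northeast of B: delta (east=+3, north=+3); A at (east=10, north=12).
Therefore A relative to G: (east=10, north=12).

Answer: A is at (east=10, north=12) relative to G.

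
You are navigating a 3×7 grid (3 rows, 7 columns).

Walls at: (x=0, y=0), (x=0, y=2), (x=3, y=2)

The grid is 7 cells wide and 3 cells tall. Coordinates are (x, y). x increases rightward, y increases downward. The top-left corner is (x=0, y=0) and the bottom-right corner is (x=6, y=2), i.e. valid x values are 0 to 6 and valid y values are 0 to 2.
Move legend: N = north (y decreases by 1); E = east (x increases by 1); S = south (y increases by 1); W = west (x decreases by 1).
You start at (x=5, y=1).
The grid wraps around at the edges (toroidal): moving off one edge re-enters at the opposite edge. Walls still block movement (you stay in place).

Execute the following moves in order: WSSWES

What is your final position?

Start: (x=5, y=1)
  W (west): (x=5, y=1) -> (x=4, y=1)
  S (south): (x=4, y=1) -> (x=4, y=2)
  S (south): (x=4, y=2) -> (x=4, y=0)
  W (west): (x=4, y=0) -> (x=3, y=0)
  E (east): (x=3, y=0) -> (x=4, y=0)
  S (south): (x=4, y=0) -> (x=4, y=1)
Final: (x=4, y=1)

Answer: Final position: (x=4, y=1)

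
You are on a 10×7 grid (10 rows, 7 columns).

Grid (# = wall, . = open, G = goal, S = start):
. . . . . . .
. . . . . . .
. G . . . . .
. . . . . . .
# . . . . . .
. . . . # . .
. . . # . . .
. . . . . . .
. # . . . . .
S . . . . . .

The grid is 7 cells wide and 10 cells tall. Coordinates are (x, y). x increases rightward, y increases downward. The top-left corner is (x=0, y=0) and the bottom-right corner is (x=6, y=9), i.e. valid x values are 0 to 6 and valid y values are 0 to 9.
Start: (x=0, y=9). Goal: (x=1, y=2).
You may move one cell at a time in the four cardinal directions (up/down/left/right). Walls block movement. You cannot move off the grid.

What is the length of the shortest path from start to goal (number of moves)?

BFS from (x=0, y=9) until reaching (x=1, y=2):
  Distance 0: (x=0, y=9)
  Distance 1: (x=0, y=8), (x=1, y=9)
  Distance 2: (x=0, y=7), (x=2, y=9)
  Distance 3: (x=0, y=6), (x=1, y=7), (x=2, y=8), (x=3, y=9)
  Distance 4: (x=0, y=5), (x=1, y=6), (x=2, y=7), (x=3, y=8), (x=4, y=9)
  Distance 5: (x=1, y=5), (x=2, y=6), (x=3, y=7), (x=4, y=8), (x=5, y=9)
  Distance 6: (x=1, y=4), (x=2, y=5), (x=4, y=7), (x=5, y=8), (x=6, y=9)
  Distance 7: (x=1, y=3), (x=2, y=4), (x=3, y=5), (x=4, y=6), (x=5, y=7), (x=6, y=8)
  Distance 8: (x=1, y=2), (x=0, y=3), (x=2, y=3), (x=3, y=4), (x=5, y=6), (x=6, y=7)  <- goal reached here
One shortest path (8 moves): (x=0, y=9) -> (x=0, y=8) -> (x=0, y=7) -> (x=1, y=7) -> (x=1, y=6) -> (x=1, y=5) -> (x=1, y=4) -> (x=1, y=3) -> (x=1, y=2)

Answer: Shortest path length: 8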